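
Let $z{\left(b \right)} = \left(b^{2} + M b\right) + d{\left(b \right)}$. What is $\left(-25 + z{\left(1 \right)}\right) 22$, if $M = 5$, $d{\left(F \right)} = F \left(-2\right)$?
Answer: $-462$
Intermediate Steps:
$d{\left(F \right)} = - 2 F$
$z{\left(b \right)} = b^{2} + 3 b$ ($z{\left(b \right)} = \left(b^{2} + 5 b\right) - 2 b = b^{2} + 3 b$)
$\left(-25 + z{\left(1 \right)}\right) 22 = \left(-25 + 1 \left(3 + 1\right)\right) 22 = \left(-25 + 1 \cdot 4\right) 22 = \left(-25 + 4\right) 22 = \left(-21\right) 22 = -462$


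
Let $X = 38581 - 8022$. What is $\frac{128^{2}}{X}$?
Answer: $\frac{16384}{30559} \approx 0.53614$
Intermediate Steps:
$X = 30559$ ($X = 38581 - 8022 = 30559$)
$\frac{128^{2}}{X} = \frac{128^{2}}{30559} = 16384 \cdot \frac{1}{30559} = \frac{16384}{30559}$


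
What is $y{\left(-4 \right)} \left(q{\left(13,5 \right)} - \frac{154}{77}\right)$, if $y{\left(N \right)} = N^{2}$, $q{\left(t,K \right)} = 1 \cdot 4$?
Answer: $32$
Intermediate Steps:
$q{\left(t,K \right)} = 4$
$y{\left(-4 \right)} \left(q{\left(13,5 \right)} - \frac{154}{77}\right) = \left(-4\right)^{2} \left(4 - \frac{154}{77}\right) = 16 \left(4 - 2\right) = 16 \cdot 2 = 32$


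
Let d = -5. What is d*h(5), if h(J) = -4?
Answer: 20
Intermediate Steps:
d*h(5) = -5*(-4) = 20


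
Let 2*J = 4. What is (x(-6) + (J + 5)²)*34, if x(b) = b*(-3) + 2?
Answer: 2346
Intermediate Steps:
J = 2 (J = (½)*4 = 2)
x(b) = 2 - 3*b (x(b) = -3*b + 2 = 2 - 3*b)
(x(-6) + (J + 5)²)*34 = ((2 - 3*(-6)) + (2 + 5)²)*34 = ((2 + 18) + 7²)*34 = (20 + 49)*34 = 69*34 = 2346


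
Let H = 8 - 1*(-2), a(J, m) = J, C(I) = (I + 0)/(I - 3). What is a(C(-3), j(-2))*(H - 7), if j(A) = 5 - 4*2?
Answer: 3/2 ≈ 1.5000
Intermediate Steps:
j(A) = -3 (j(A) = 5 - 8 = -3)
C(I) = I/(-3 + I)
H = 10 (H = 8 + 2 = 10)
a(C(-3), j(-2))*(H - 7) = (-3/(-3 - 3))*(10 - 7) = -3/(-6)*3 = -3*(-1/6)*3 = (1/2)*3 = 3/2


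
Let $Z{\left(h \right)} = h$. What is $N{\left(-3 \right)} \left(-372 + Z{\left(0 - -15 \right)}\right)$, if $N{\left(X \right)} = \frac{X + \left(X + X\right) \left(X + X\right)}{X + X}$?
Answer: $\frac{3927}{2} \approx 1963.5$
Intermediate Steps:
$N{\left(X \right)} = \frac{X + 4 X^{2}}{2 X}$ ($N{\left(X \right)} = \frac{X + 2 X 2 X}{2 X} = \left(X + 4 X^{2}\right) \frac{1}{2 X} = \frac{X + 4 X^{2}}{2 X}$)
$N{\left(-3 \right)} \left(-372 + Z{\left(0 - -15 \right)}\right) = \left(\frac{1}{2} + 2 \left(-3\right)\right) \left(-372 + \left(0 - -15\right)\right) = \left(\frac{1}{2} - 6\right) \left(-372 + \left(0 + 15\right)\right) = - \frac{11 \left(-372 + 15\right)}{2} = \left(- \frac{11}{2}\right) \left(-357\right) = \frac{3927}{2}$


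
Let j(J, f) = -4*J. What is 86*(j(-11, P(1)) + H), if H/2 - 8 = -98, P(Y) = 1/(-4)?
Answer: -11696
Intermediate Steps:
P(Y) = -¼
H = -180 (H = 16 + 2*(-98) = 16 - 196 = -180)
86*(j(-11, P(1)) + H) = 86*(-4*(-11) - 180) = 86*(44 - 180) = 86*(-136) = -11696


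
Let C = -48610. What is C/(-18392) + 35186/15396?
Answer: 174442559/35395404 ≈ 4.9284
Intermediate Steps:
C/(-18392) + 35186/15396 = -48610/(-18392) + 35186/15396 = -48610*(-1/18392) + 35186*(1/15396) = 24305/9196 + 17593/7698 = 174442559/35395404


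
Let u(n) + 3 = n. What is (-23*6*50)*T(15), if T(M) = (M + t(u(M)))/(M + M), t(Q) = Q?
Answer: -6210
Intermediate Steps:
u(n) = -3 + n
T(M) = (-3 + 2*M)/(2*M) (T(M) = (M + (-3 + M))/(M + M) = (-3 + 2*M)/((2*M)) = (-3 + 2*M)*(1/(2*M)) = (-3 + 2*M)/(2*M))
(-23*6*50)*T(15) = (-23*6*50)*((-3/2 + 15)/15) = (-138*50)*((1/15)*(27/2)) = -6900*9/10 = -6210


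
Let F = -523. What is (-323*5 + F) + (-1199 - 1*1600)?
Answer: -4937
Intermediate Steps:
(-323*5 + F) + (-1199 - 1*1600) = (-323*5 - 523) + (-1199 - 1*1600) = (-1615 - 523) + (-1199 - 1600) = -2138 - 2799 = -4937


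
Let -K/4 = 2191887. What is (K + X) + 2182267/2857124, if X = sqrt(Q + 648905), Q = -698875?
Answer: -25049969629685/2857124 + I*sqrt(49970) ≈ -8.7676e+6 + 223.54*I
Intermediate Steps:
K = -8767548 (K = -4*2191887 = -8767548)
X = I*sqrt(49970) (X = sqrt(-698875 + 648905) = sqrt(-49970) = I*sqrt(49970) ≈ 223.54*I)
(K + X) + 2182267/2857124 = (-8767548 + I*sqrt(49970)) + 2182267/2857124 = -25049969629685/2857124 + I*sqrt(49970)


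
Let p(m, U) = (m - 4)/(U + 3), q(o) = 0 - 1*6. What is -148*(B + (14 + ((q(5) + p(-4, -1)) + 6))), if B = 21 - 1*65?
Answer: 5032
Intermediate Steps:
q(o) = -6 (q(o) = 0 - 6 = -6)
B = -44 (B = 21 - 65 = -44)
p(m, U) = (-4 + m)/(3 + U)
-148*(B + (14 + ((q(5) + p(-4, -1)) + 6))) = -148*(-44 + (14 + ((-6 + (-4 - 4)/(3 - 1)) + 6))) = -148*(-44 + (14 + ((-6 - 8/2) + 6))) = -148*(-44 + (14 + ((-6 + (1/2)*(-8)) + 6))) = -148*(-44 + (14 + ((-6 - 4) + 6))) = -148*(-44 + (14 + (-10 + 6))) = -148*(-44 + (14 - 4)) = -148*(-44 + 10) = -148*(-34) = 5032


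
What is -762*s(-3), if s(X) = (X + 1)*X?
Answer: -4572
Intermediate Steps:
s(X) = X*(1 + X) (s(X) = (1 + X)*X = X*(1 + X))
-762*s(-3) = -(-2286)*(1 - 3) = -(-2286)*(-2) = -762*6 = -4572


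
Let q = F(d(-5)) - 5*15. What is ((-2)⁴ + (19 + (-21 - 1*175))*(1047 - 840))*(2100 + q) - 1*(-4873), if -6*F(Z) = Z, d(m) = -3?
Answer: -148350027/2 ≈ -7.4175e+7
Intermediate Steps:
F(Z) = -Z/6
q = -149/2 (q = -⅙*(-3) - 5*15 = ½ - 75 = -149/2 ≈ -74.500)
((-2)⁴ + (19 + (-21 - 1*175))*(1047 - 840))*(2100 + q) - 1*(-4873) = ((-2)⁴ + (19 + (-21 - 1*175))*(1047 - 840))*(2100 - 149/2) - 1*(-4873) = (16 + (19 + (-21 - 175))*207)*(4051/2) + 4873 = (16 + (19 - 196)*207)*(4051/2) + 4873 = (16 - 177*207)*(4051/2) + 4873 = (16 - 36639)*(4051/2) + 4873 = -36623*4051/2 + 4873 = -148359773/2 + 4873 = -148350027/2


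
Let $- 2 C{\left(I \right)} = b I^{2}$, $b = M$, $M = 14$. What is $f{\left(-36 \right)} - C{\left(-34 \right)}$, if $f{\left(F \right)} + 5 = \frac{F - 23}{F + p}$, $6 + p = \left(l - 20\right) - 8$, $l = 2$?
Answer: $\frac{549975}{68} \approx 8087.9$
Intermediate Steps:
$p = -32$ ($p = -6 + \left(\left(2 - 20\right) - 8\right) = -6 - 26 = -32$)
$b = 14$
$C{\left(I \right)} = - 7 I^{2}$ ($C{\left(I \right)} = - \frac{14 I^{2}}{2} = - 7 I^{2}$)
$f{\left(F \right)} = -5 + \frac{-23 + F}{-32 + F}$ ($f{\left(F \right)} = -5 + \frac{F - 23}{F - 32} = -5 + \frac{-23 + F}{-32 + F}$)
$f{\left(-36 \right)} - C{\left(-34 \right)} = \frac{137 - -144}{-32 - 36} - - 7 \left(-34\right)^{2} = \frac{137 + 144}{-68} - \left(-7\right) 1156 = \left(- \frac{1}{68}\right) 281 - -8092 = - \frac{281}{68} + 8092 = \frac{549975}{68}$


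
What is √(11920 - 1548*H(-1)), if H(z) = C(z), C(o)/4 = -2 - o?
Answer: 8*√283 ≈ 134.58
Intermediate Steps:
C(o) = -8 - 4*o (C(o) = 4*(-2 - o) = -8 - 4*o)
H(z) = -8 - 4*z
√(11920 - 1548*H(-1)) = √(11920 - 1548*(-8 - 4*(-1))) = √(11920 - 1548*(-8 + 4)) = √(11920 - 1548*(-4)) = √(11920 + 6192) = √18112 = 8*√283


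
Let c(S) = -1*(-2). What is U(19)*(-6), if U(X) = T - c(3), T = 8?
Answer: -36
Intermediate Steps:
c(S) = 2
U(X) = 6 (U(X) = 8 - 1*2 = 8 - 2 = 6)
U(19)*(-6) = 6*(-6) = -36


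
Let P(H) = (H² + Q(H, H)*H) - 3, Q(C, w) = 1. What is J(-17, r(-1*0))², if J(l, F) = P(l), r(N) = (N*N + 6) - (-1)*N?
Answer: 72361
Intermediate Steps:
r(N) = 6 + N + N² (r(N) = (N² + 6) + N = (6 + N²) + N = 6 + N + N²)
P(H) = -3 + H + H² (P(H) = (H² + 1*H) - 3 = (H² + H) - 3 = (H + H²) - 3 = -3 + H + H²)
J(l, F) = -3 + l + l²
J(-17, r(-1*0))² = (-3 - 17 + (-17)²)² = (-3 - 17 + 289)² = 269² = 72361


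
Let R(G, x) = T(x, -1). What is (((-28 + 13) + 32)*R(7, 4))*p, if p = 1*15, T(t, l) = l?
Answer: -255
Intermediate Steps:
R(G, x) = -1
p = 15
(((-28 + 13) + 32)*R(7, 4))*p = (((-28 + 13) + 32)*(-1))*15 = ((-15 + 32)*(-1))*15 = (17*(-1))*15 = -17*15 = -255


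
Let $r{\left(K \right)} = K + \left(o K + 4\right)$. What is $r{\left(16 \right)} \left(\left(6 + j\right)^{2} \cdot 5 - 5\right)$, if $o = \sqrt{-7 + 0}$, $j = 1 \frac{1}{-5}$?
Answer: $3264 + \frac{13056 i \sqrt{7}}{5} \approx 3264.0 + 6908.6 i$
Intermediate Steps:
$j = - \frac{1}{5}$ ($j = 1 \left(- \frac{1}{5}\right) = - \frac{1}{5} \approx -0.2$)
$o = i \sqrt{7}$ ($o = \sqrt{-7} = i \sqrt{7} \approx 2.6458 i$)
$r{\left(K \right)} = 4 + K + i K \sqrt{7}$ ($r{\left(K \right)} = K + \left(i \sqrt{7} K + 4\right) = K + \left(i K \sqrt{7} + 4\right) = K + \left(4 + i K \sqrt{7}\right) = 4 + K + i K \sqrt{7}$)
$r{\left(16 \right)} \left(\left(6 + j\right)^{2} \cdot 5 - 5\right) = \left(4 + 16 + i 16 \sqrt{7}\right) \left(\left(6 - \frac{1}{5}\right)^{2} \cdot 5 - 5\right) = \left(4 + 16 + 16 i \sqrt{7}\right) \left(\left(\frac{29}{5}\right)^{2} \cdot 5 - 5\right) = \left(20 + 16 i \sqrt{7}\right) \left(\frac{841}{25} \cdot 5 - 5\right) = \left(20 + 16 i \sqrt{7}\right) \left(\frac{841}{5} - 5\right) = \left(20 + 16 i \sqrt{7}\right) \frac{816}{5} = 3264 + \frac{13056 i \sqrt{7}}{5}$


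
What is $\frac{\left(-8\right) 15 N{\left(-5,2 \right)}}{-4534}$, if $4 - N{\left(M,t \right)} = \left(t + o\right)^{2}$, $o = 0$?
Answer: $0$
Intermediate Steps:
$N{\left(M,t \right)} = 4 - t^{2}$ ($N{\left(M,t \right)} = 4 - \left(t + 0\right)^{2} = 4 - t^{2}$)
$\frac{\left(-8\right) 15 N{\left(-5,2 \right)}}{-4534} = \frac{\left(-8\right) 15 \left(4 - 2^{2}\right)}{-4534} = - 120 \left(4 - 4\right) \left(- \frac{1}{4534}\right) = \left(-120\right) 0 \left(- \frac{1}{4534}\right) = 0 \left(- \frac{1}{4534}\right) = 0$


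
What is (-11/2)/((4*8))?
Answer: -11/64 ≈ -0.17188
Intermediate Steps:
(-11/2)/((4*8)) = -11*1/2/32 = -11/2*1/32 = -11/64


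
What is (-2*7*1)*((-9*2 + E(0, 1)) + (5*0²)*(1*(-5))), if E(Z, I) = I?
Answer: 238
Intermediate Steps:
(-2*7*1)*((-9*2 + E(0, 1)) + (5*0²)*(1*(-5))) = (-2*7*1)*((-9*2 + 1) + (5*0²)*(1*(-5))) = (-14*1)*((-18 + 1) + (5*0)*(-5)) = -14*(-17 + 0*(-5)) = -14*(-17 + 0) = -14*(-17) = 238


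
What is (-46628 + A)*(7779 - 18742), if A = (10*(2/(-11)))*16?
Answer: 5626518564/11 ≈ 5.1150e+8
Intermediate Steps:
A = -320/11 (A = (10*(2*(-1/11)))*16 = (10*(-2/11))*16 = -20/11*16 = -320/11 ≈ -29.091)
(-46628 + A)*(7779 - 18742) = (-46628 - 320/11)*(7779 - 18742) = -513228/11*(-10963) = 5626518564/11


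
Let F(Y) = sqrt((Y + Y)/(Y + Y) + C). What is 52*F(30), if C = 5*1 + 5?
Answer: 52*sqrt(11) ≈ 172.46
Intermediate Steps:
C = 10 (C = 5 + 5 = 10)
F(Y) = sqrt(11) (F(Y) = sqrt((Y + Y)/(Y + Y) + 10) = sqrt((2*Y)/((2*Y)) + 10) = sqrt((2*Y)*(1/(2*Y)) + 10) = sqrt(1 + 10) = sqrt(11))
52*F(30) = 52*sqrt(11)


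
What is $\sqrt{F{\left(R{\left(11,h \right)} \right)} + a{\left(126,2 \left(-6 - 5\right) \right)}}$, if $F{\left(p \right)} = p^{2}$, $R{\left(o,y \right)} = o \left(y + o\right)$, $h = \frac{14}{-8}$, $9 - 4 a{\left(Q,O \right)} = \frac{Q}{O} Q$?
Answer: $\frac{\sqrt{20397157}}{44} \approx 102.64$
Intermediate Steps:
$a{\left(Q,O \right)} = \frac{9}{4} - \frac{Q^{2}}{4 O}$ ($a{\left(Q,O \right)} = \frac{9}{4} - \frac{\frac{Q}{O} Q}{4} = \frac{9}{4} - \frac{\frac{1}{O} Q^{2}}{4} = \frac{9}{4} - \frac{Q^{2}}{4 O}$)
$h = - \frac{7}{4}$ ($h = 14 \left(- \frac{1}{8}\right) = - \frac{7}{4} \approx -1.75$)
$R{\left(o,y \right)} = o \left(o + y\right)$
$\sqrt{F{\left(R{\left(11,h \right)} \right)} + a{\left(126,2 \left(-6 - 5\right) \right)}} = \sqrt{\left(11 \left(11 - \frac{7}{4}\right)\right)^{2} + \frac{- 126^{2} + 9 \cdot 2 \left(-6 - 5\right)}{4 \cdot 2 \left(-6 - 5\right)}} = \sqrt{\left(11 \cdot \frac{37}{4}\right)^{2} + \frac{\left(-1\right) 15876 + 9 \cdot 2 \left(-11\right)}{4 \cdot 2 \left(-11\right)}} = \sqrt{\left(\frac{407}{4}\right)^{2} + \frac{-15876 + 9 \left(-22\right)}{4 \left(-22\right)}} = \sqrt{\frac{165649}{16} + \frac{1}{4} \left(- \frac{1}{22}\right) \left(-15876 - 198\right)} = \sqrt{\frac{165649}{16} + \frac{1}{4} \left(- \frac{1}{22}\right) \left(-16074\right)} = \sqrt{\frac{165649}{16} + \frac{8037}{44}} = \sqrt{\frac{1854287}{176}} = \frac{\sqrt{20397157}}{44}$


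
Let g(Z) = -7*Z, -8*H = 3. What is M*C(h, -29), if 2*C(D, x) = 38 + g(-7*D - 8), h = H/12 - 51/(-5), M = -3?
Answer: -284289/320 ≈ -888.40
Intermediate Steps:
H = -3/8 (H = -⅛*3 = -3/8 ≈ -0.37500)
h = 1627/160 (h = -3/8/12 - 51/(-5) = -3/8*1/12 - 51*(-⅕) = -1/32 + 51/5 = 1627/160 ≈ 10.169)
C(D, x) = 47 + 49*D/2 (C(D, x) = (38 - 7*(-7*D - 8))/2 = (38 - 7*(-8 - 7*D))/2 = (38 + (56 + 49*D))/2 = (94 + 49*D)/2 = 47 + 49*D/2)
M*C(h, -29) = -3*(47 + (49/2)*(1627/160)) = -3*(47 + 79723/320) = -3*94763/320 = -284289/320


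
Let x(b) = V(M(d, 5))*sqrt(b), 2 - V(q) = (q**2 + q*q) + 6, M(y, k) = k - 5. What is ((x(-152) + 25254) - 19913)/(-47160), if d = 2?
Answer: -5341/47160 + I*sqrt(38)/5895 ≈ -0.11325 + 0.0010457*I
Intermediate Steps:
M(y, k) = -5 + k
V(q) = -4 - 2*q**2 (V(q) = 2 - ((q**2 + q*q) + 6) = 2 - ((q**2 + q**2) + 6) = 2 - (2*q**2 + 6) = 2 - (6 + 2*q**2) = 2 + (-6 - 2*q**2) = -4 - 2*q**2)
x(b) = -4*sqrt(b) (x(b) = (-4 - 2*(-5 + 5)**2)*sqrt(b) = (-4 - 2*0**2)*sqrt(b) = (-4 - 2*0)*sqrt(b) = (-4 + 0)*sqrt(b) = -4*sqrt(b))
((x(-152) + 25254) - 19913)/(-47160) = ((-8*I*sqrt(38) + 25254) - 19913)/(-47160) = ((-8*I*sqrt(38) + 25254) - 19913)*(-1/47160) = ((25254 - 8*I*sqrt(38)) - 19913)*(-1/47160) = (5341 - 8*I*sqrt(38))*(-1/47160) = -5341/47160 + I*sqrt(38)/5895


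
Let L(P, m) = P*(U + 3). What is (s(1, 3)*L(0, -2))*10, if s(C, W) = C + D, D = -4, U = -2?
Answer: 0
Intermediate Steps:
s(C, W) = -4 + C (s(C, W) = C - 4 = -4 + C)
L(P, m) = P (L(P, m) = P*(-2 + 3) = P*1 = P)
(s(1, 3)*L(0, -2))*10 = ((-4 + 1)*0)*10 = -3*0*10 = 0*10 = 0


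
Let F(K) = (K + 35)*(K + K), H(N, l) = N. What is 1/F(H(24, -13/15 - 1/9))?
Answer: 1/2832 ≈ 0.00035311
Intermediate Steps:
F(K) = 2*K*(35 + K) (F(K) = (35 + K)*(2*K) = 2*K*(35 + K))
1/F(H(24, -13/15 - 1/9)) = 1/(2*24*(35 + 24)) = 1/(2*24*59) = 1/2832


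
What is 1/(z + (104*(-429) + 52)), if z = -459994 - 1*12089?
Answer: -1/516647 ≈ -1.9356e-6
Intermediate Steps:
z = -472083 (z = -459994 - 12089 = -472083)
1/(z + (104*(-429) + 52)) = 1/(-472083 + (104*(-429) + 52)) = 1/(-472083 + (-44616 + 52)) = 1/(-472083 - 44564) = 1/(-516647) = -1/516647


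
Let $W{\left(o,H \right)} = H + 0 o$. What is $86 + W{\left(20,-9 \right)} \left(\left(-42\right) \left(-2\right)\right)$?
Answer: $-670$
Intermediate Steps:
$W{\left(o,H \right)} = H$ ($W{\left(o,H \right)} = H + 0 = H$)
$86 + W{\left(20,-9 \right)} \left(\left(-42\right) \left(-2\right)\right) = 86 - 9 \left(\left(-42\right) \left(-2\right)\right) = 86 - 756 = -670$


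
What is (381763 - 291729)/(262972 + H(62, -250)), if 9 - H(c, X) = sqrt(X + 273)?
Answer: 11838615677/34579503169 + 45017*sqrt(23)/34579503169 ≈ 0.34237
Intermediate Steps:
H(c, X) = 9 - sqrt(273 + X) (H(c, X) = 9 - sqrt(X + 273) = 9 - sqrt(273 + X))
(381763 - 291729)/(262972 + H(62, -250)) = (381763 - 291729)/(262972 + (9 - sqrt(273 - 250))) = 90034/(262972 + (9 - sqrt(23))) = 90034/(262981 - sqrt(23))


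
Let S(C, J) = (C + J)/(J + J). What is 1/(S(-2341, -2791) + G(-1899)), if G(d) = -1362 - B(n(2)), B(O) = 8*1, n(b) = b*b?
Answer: -2791/3821104 ≈ -0.00073042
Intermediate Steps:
n(b) = b²
B(O) = 8
S(C, J) = (C + J)/(2*J) (S(C, J) = (C + J)/((2*J)) = (C + J)*(1/(2*J)) = (C + J)/(2*J))
G(d) = -1370 (G(d) = -1362 - 1*8 = -1362 - 8 = -1370)
1/(S(-2341, -2791) + G(-1899)) = 1/((½)*(-2341 - 2791)/(-2791) - 1370) = 1/((½)*(-1/2791)*(-5132) - 1370) = 1/(2566/2791 - 1370) = 1/(-3821104/2791) = -2791/3821104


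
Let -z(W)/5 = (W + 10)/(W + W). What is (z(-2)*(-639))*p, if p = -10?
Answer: 63900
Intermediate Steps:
z(W) = -5*(10 + W)/(2*W) (z(W) = -5*(W + 10)/(W + W) = -5*(10 + W)/(2*W))
(z(-2)*(-639))*p = ((-5/2 - 25/(-2))*(-639))*(-10) = ((-5/2 - 25*(-½))*(-639))*(-10) = ((-5/2 + 25/2)*(-639))*(-10) = (10*(-639))*(-10) = -6390*(-10) = 63900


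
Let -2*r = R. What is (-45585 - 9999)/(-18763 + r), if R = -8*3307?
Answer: 6176/615 ≈ 10.042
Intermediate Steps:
R = -26456
r = 13228 (r = -1/2*(-26456) = 13228)
(-45585 - 9999)/(-18763 + r) = (-45585 - 9999)/(-18763 + 13228) = -55584/(-5535) = -55584*(-1/5535) = 6176/615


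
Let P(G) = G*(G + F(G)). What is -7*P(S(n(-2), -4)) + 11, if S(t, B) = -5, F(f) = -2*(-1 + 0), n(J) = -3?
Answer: -94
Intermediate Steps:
F(f) = 2 (F(f) = -2*(-1) = 2)
P(G) = G*(2 + G) (P(G) = G*(G + 2) = G*(2 + G))
-7*P(S(n(-2), -4)) + 11 = -(-35)*(2 - 5) + 11 = -(-35)*(-3) + 11 = -7*15 + 11 = -105 + 11 = -94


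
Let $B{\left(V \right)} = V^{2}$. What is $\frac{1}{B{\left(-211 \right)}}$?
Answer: $\frac{1}{44521} \approx 2.2461 \cdot 10^{-5}$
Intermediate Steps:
$\frac{1}{B{\left(-211 \right)}} = \frac{1}{\left(-211\right)^{2}} = \frac{1}{44521}$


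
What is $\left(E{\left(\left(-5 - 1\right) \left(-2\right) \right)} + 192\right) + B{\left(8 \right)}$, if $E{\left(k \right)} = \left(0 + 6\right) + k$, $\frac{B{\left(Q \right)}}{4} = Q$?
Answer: $242$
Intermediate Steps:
$B{\left(Q \right)} = 4 Q$
$E{\left(k \right)} = 6 + k$
$\left(E{\left(\left(-5 - 1\right) \left(-2\right) \right)} + 192\right) + B{\left(8 \right)} = \left(\left(6 + \left(-5 - 1\right) \left(-2\right)\right) + 192\right) + 4 \cdot 8 = \left(\left(6 - -12\right) + 192\right) + 32 = \left(\left(6 + 12\right) + 192\right) + 32 = \left(18 + 192\right) + 32 = 210 + 32 = 242$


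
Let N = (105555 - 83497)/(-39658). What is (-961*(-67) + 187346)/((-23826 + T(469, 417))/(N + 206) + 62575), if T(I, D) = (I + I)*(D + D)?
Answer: 341832016695/89984738563 ≈ 3.7988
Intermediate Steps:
T(I, D) = 4*D*I (T(I, D) = (2*I)*(2*D) = 4*D*I)
N = -11029/19829 (N = 22058*(-1/39658) = -11029/19829 ≈ -0.55621)
(-961*(-67) + 187346)/((-23826 + T(469, 417))/(N + 206) + 62575) = (-961*(-67) + 187346)/((-23826 + 4*417*469)/(-11029/19829 + 206) + 62575) = (64387 + 187346)/((-23826 + 782292)/(4073745/19829) + 62575) = 251733/(758466*(19829/4073745) + 62575) = 251733/(5013207438/1357915 + 62575) = 251733/(89984738563/1357915) = 251733*(1357915/89984738563) = 341832016695/89984738563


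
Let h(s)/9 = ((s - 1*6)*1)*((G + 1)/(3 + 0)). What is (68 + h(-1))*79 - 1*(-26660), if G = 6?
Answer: 20419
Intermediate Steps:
h(s) = -126 + 21*s (h(s) = 9*(((s - 1*6)*1)*((6 + 1)/(3 + 0))) = 9*(((s - 6)*1)*(7/3)) = 9*(((-6 + s)*1)*(7*(⅓))) = 9*((-6 + s)*(7/3)) = 9*(-14 + 7*s/3) = -126 + 21*s)
(68 + h(-1))*79 - 1*(-26660) = (68 + (-126 + 21*(-1)))*79 - 1*(-26660) = (68 + (-126 - 21))*79 + 26660 = (68 - 147)*79 + 26660 = -79*79 + 26660 = -6241 + 26660 = 20419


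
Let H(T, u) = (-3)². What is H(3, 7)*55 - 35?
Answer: 460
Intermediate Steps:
H(T, u) = 9
H(3, 7)*55 - 35 = 9*55 - 35 = 495 - 35 = 460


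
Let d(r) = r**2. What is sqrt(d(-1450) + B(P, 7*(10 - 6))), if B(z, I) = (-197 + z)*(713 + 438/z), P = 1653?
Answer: 2*sqrt(238403732701)/551 ≈ 1772.3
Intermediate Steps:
sqrt(d(-1450) + B(P, 7*(10 - 6))) = sqrt((-1450)**2 + (-140023 - 86286/1653 + 713*1653)) = sqrt(2102500 + (-140023 - 86286*1/1653 + 1178589)) = sqrt(2102500 + (-140023 - 28762/551 + 1178589)) = sqrt(2102500 + 572221104/551) = sqrt(1730698604/551) = 2*sqrt(238403732701)/551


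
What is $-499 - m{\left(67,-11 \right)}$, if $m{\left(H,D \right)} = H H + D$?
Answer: $-4977$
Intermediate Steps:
$m{\left(H,D \right)} = D + H^{2}$ ($m{\left(H,D \right)} = H^{2} + D = D + H^{2}$)
$-499 - m{\left(67,-11 \right)} = -499 - \left(-11 + 67^{2}\right) = -499 - \left(-11 + 4489\right) = -499 - 4478 = -4977$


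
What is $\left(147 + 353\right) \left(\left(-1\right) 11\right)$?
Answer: $-5500$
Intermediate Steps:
$\left(147 + 353\right) \left(\left(-1\right) 11\right) = 500 \left(-11\right) = -5500$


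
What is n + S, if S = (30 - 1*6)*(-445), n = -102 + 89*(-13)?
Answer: -11939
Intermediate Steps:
n = -1259 (n = -102 - 1157 = -1259)
S = -10680 (S = (30 - 6)*(-445) = 24*(-445) = -10680)
n + S = -1259 - 10680 = -11939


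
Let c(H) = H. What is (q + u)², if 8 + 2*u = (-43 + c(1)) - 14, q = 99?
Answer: 4489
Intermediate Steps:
u = -32 (u = -4 + ((-43 + 1) - 14)/2 = -4 + (-42 - 14)/2 = -4 + (½)*(-56) = -4 - 28 = -32)
(q + u)² = (99 - 32)² = 67² = 4489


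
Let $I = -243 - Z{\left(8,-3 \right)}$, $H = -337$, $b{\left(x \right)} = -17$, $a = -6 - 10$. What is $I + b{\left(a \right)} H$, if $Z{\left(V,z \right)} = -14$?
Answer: $5500$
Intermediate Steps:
$a = -16$
$I = -229$ ($I = -243 - -14 = -243 + 14 = -229$)
$I + b{\left(a \right)} H = -229 - -5729 = -229 + 5729 = 5500$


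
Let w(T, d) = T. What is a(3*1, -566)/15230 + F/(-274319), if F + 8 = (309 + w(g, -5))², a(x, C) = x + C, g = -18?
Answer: -1444011387/4177878370 ≈ -0.34563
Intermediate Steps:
a(x, C) = C + x
F = 84673 (F = -8 + (309 - 18)² = -8 + 291² = -8 + 84681 = 84673)
a(3*1, -566)/15230 + F/(-274319) = (-566 + 3*1)/15230 + 84673/(-274319) = (-566 + 3)*(1/15230) + 84673*(-1/274319) = -563*1/15230 - 84673/274319 = -563/15230 - 84673/274319 = -1444011387/4177878370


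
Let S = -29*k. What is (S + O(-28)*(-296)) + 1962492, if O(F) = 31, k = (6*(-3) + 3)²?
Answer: 1946791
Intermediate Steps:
k = 225 (k = (-18 + 3)² = (-15)² = 225)
S = -6525 (S = -29*225 = -6525)
(S + O(-28)*(-296)) + 1962492 = (-6525 + 31*(-296)) + 1962492 = (-6525 - 9176) + 1962492 = -15701 + 1962492 = 1946791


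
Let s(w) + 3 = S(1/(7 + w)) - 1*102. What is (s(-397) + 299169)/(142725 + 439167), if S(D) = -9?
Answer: 99685/193964 ≈ 0.51394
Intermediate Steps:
s(w) = -114 (s(w) = -3 + (-9 - 1*102) = -3 + (-9 - 102) = -3 - 111 = -114)
(s(-397) + 299169)/(142725 + 439167) = (-114 + 299169)/(142725 + 439167) = 299055/581892 = 299055*(1/581892) = 99685/193964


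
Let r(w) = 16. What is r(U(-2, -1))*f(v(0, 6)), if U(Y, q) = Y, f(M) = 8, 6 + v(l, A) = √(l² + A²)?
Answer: 128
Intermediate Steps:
v(l, A) = -6 + √(A² + l²) (v(l, A) = -6 + √(l² + A²) = -6 + √(A² + l²))
r(U(-2, -1))*f(v(0, 6)) = 16*8 = 128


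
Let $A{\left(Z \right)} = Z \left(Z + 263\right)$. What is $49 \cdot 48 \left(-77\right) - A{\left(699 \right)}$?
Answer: $-853542$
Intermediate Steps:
$A{\left(Z \right)} = Z \left(263 + Z\right)$
$49 \cdot 48 \left(-77\right) - A{\left(699 \right)} = 49 \cdot 48 \left(-77\right) - 699 \left(263 + 699\right) = 2352 \left(-77\right) - 699 \cdot 962 = -181104 - 672438 = -853542$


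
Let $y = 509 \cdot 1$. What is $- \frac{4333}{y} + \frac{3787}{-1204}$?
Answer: $- \frac{1020645}{87548} \approx -11.658$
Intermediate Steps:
$y = 509$
$- \frac{4333}{y} + \frac{3787}{-1204} = - \frac{4333}{509} + \frac{3787}{-1204} = \left(-4333\right) \frac{1}{509} + 3787 \left(- \frac{1}{1204}\right) = - \frac{4333}{509} - \frac{541}{172} = - \frac{1020645}{87548}$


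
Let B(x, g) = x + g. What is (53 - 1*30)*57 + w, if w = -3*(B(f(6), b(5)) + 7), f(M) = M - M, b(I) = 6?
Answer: 1272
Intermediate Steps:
f(M) = 0
B(x, g) = g + x
w = -39 (w = -3*((6 + 0) + 7) = -3*(6 + 7) = -3*13 = -39)
(53 - 1*30)*57 + w = (53 - 1*30)*57 - 39 = (53 - 30)*57 - 39 = 23*57 - 39 = 1311 - 39 = 1272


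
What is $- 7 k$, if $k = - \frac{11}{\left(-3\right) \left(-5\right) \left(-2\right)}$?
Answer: $- \frac{77}{30} \approx -2.5667$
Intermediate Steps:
$k = \frac{11}{30}$ ($k = - \frac{11}{15 \left(-2\right)} = - \frac{11}{-30} = \left(-11\right) \left(- \frac{1}{30}\right) = \frac{11}{30} \approx 0.36667$)
$- 7 k = \left(-7\right) \frac{11}{30} = - \frac{77}{30}$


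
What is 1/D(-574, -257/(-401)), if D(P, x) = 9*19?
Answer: 1/171 ≈ 0.0058480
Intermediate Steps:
D(P, x) = 171
1/D(-574, -257/(-401)) = 1/171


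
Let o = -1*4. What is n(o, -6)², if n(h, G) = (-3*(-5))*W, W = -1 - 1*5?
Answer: 8100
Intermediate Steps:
o = -4
W = -6 (W = -1 - 5 = -6)
n(h, G) = -90 (n(h, G) = -3*(-5)*(-6) = 15*(-6) = -90)
n(o, -6)² = (-90)² = 8100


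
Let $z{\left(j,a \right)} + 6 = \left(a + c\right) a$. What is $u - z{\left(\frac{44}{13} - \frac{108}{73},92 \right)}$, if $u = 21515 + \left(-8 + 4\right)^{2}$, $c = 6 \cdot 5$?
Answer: $10313$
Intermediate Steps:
$c = 30$
$z{\left(j,a \right)} = -6 + a \left(30 + a\right)$ ($z{\left(j,a \right)} = -6 + \left(a + 30\right) a = -6 + \left(30 + a\right) a = -6 + a \left(30 + a\right)$)
$u = 21531$ ($u = 21515 + \left(-4\right)^{2} = 21515 + 16 = 21531$)
$u - z{\left(\frac{44}{13} - \frac{108}{73},92 \right)} = 21531 - \left(-6 + 92^{2} + 30 \cdot 92\right) = 21531 - \left(-6 + 8464 + 2760\right) = 21531 - 11218 = 10313$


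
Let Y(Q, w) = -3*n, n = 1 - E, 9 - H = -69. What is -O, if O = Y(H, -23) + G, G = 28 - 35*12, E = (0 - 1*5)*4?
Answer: 455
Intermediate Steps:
H = 78 (H = 9 - 1*(-69) = 9 + 69 = 78)
E = -20 (E = (0 - 5)*4 = -5*4 = -20)
n = 21 (n = 1 - 1*(-20) = 1 + 20 = 21)
Y(Q, w) = -63 (Y(Q, w) = -3*21 = -63)
G = -392 (G = 28 - 420 = -392)
O = -455 (O = -63 - 392 = -455)
-O = -1*(-455) = 455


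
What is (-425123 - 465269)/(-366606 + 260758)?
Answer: 111299/13231 ≈ 8.4120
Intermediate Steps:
(-425123 - 465269)/(-366606 + 260758) = -890392/(-105848) = -890392*(-1/105848) = 111299/13231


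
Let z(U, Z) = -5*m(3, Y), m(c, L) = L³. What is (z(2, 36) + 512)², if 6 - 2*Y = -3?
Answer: 203401/64 ≈ 3178.1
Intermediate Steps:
Y = 9/2 (Y = 3 - ½*(-3) = 3 + 3/2 = 9/2 ≈ 4.5000)
z(U, Z) = -3645/8 (z(U, Z) = -5*(9/2)³ = -5*729/8 = -3645/8)
(z(2, 36) + 512)² = (-3645/8 + 512)² = (451/8)² = 203401/64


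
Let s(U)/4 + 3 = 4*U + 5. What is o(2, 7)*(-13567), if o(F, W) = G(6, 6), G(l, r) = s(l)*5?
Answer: -7054840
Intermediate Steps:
s(U) = 8 + 16*U (s(U) = -12 + 4*(4*U + 5) = -12 + 4*(5 + 4*U) = -12 + (20 + 16*U) = 8 + 16*U)
G(l, r) = 40 + 80*l (G(l, r) = (8 + 16*l)*5 = 40 + 80*l)
o(F, W) = 520 (o(F, W) = 40 + 80*6 = 40 + 480 = 520)
o(2, 7)*(-13567) = 520*(-13567) = -7054840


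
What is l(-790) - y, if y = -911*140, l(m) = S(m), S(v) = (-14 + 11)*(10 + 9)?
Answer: 127483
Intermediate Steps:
S(v) = -57 (S(v) = -3*19 = -57)
l(m) = -57
y = -127540
l(-790) - y = -57 - 1*(-127540) = -57 + 127540 = 127483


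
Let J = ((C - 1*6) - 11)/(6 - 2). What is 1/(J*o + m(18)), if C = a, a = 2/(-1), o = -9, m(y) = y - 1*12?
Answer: 4/195 ≈ 0.020513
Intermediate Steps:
m(y) = -12 + y (m(y) = y - 12 = -12 + y)
a = -2 (a = 2*(-1) = -2)
C = -2
J = -19/4 (J = ((-2 - 1*6) - 11)/(6 - 2) = ((-2 - 6) - 11)/4 = (-8 - 11)*(¼) = -19*¼ = -19/4 ≈ -4.7500)
1/(J*o + m(18)) = 1/(-19/4*(-9) + (-12 + 18)) = 1/(171/4 + 6) = 1/(195/4) = 4/195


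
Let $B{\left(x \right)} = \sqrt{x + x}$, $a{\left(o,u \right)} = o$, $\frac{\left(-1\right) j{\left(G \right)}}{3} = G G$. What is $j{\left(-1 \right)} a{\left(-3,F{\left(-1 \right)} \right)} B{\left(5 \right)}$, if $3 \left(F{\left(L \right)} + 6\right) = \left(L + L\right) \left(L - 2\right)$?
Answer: $9 \sqrt{10} \approx 28.461$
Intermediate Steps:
$j{\left(G \right)} = - 3 G^{2}$ ($j{\left(G \right)} = - 3 G G = - 3 G^{2}$)
$F{\left(L \right)} = -6 + \frac{2 L \left(-2 + L\right)}{3}$ ($F{\left(L \right)} = -6 + \frac{\left(L + L\right) \left(L - 2\right)}{3} = -6 + \frac{2 L \left(-2 + L\right)}{3}$)
$B{\left(x \right)} = \sqrt{2} \sqrt{x}$ ($B{\left(x \right)} = \sqrt{2 x} = \sqrt{2} \sqrt{x}$)
$j{\left(-1 \right)} a{\left(-3,F{\left(-1 \right)} \right)} B{\left(5 \right)} = - 3 \left(-1\right)^{2} \left(-3\right) \sqrt{2} \sqrt{5} = \left(-3\right) 1 \left(-3\right) \sqrt{10} = \left(-3\right) \left(-3\right) \sqrt{10} = 9 \sqrt{10}$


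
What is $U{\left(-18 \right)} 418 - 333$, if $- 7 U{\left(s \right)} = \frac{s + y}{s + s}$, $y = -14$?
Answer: $- \frac{24323}{63} \approx -386.08$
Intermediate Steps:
$U{\left(s \right)} = - \frac{-14 + s}{14 s}$ ($U{\left(s \right)} = - \frac{\left(s - 14\right) \frac{1}{s + s}}{7} = - \frac{\left(-14 + s\right) \frac{1}{2 s}}{7} = - \frac{\frac{1}{2} \frac{1}{s} \left(-14 + s\right)}{7} = - \frac{-14 + s}{14 s}$)
$U{\left(-18 \right)} 418 - 333 = \frac{14 - -18}{14 \left(-18\right)} 418 - 333 = \frac{1}{14} \left(- \frac{1}{18}\right) \left(14 + 18\right) 418 - 333 = \frac{1}{14} \left(- \frac{1}{18}\right) 32 \cdot 418 - 333 = \left(- \frac{8}{63}\right) 418 - 333 = - \frac{3344}{63} - 333 = - \frac{24323}{63}$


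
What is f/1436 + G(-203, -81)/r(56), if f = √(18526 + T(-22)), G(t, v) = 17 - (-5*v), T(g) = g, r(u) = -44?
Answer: 97/11 + 3*√514/718 ≈ 8.9129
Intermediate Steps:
G(t, v) = 17 + 5*v (G(t, v) = 17 - (-5)*v = 17 + 5*v)
f = 6*√514 (f = √(18526 - 22) = √18504 = 6*√514 ≈ 136.03)
f/1436 + G(-203, -81)/r(56) = (6*√514)/1436 + (17 + 5*(-81))/(-44) = (6*√514)*(1/1436) + (17 - 405)*(-1/44) = 3*√514/718 - 388*(-1/44) = 3*√514/718 + 97/11 = 97/11 + 3*√514/718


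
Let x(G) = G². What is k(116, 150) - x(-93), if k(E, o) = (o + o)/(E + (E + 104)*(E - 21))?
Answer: -45441771/5254 ≈ -8649.0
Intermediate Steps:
k(E, o) = 2*o/(E + (-21 + E)*(104 + E)) (k(E, o) = (2*o)/(E + (104 + E)*(-21 + E)) = (2*o)/(E + (-21 + E)*(104 + E)) = 2*o/(E + (-21 + E)*(104 + E)))
k(116, 150) - x(-93) = 2*150/(-2184 + 116² + 84*116) - 1*(-93)² = 2*150/(-2184 + 13456 + 9744) - 1*8649 = 2*150/21016 - 8649 = 2*150*(1/21016) - 8649 = 75/5254 - 8649 = -45441771/5254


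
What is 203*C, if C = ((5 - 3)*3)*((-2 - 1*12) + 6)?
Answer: -9744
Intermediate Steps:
C = -48 (C = (2*3)*((-2 - 12) + 6) = 6*(-14 + 6) = 6*(-8) = -48)
203*C = 203*(-48) = -9744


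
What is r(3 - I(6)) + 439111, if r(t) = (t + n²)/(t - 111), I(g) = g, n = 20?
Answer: 50058257/114 ≈ 4.3911e+5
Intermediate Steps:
r(t) = (400 + t)/(-111 + t) (r(t) = (t + 20²)/(t - 111) = (t + 400)/(-111 + t) = (400 + t)/(-111 + t))
r(3 - I(6)) + 439111 = (400 + (3 - 1*6))/(-111 + (3 - 1*6)) + 439111 = (400 + (3 - 6))/(-111 + (3 - 6)) + 439111 = (400 - 3)/(-111 - 3) + 439111 = 397/(-114) + 439111 = -1/114*397 + 439111 = -397/114 + 439111 = 50058257/114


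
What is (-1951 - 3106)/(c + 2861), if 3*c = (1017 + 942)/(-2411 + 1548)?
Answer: -4364191/2468390 ≈ -1.7680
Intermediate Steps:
c = -653/863 (c = ((1017 + 942)/(-2411 + 1548))/3 = (1959/(-863))/3 = (1959*(-1/863))/3 = (⅓)*(-1959/863) = -653/863 ≈ -0.75666)
(-1951 - 3106)/(c + 2861) = (-1951 - 3106)/(-653/863 + 2861) = -5057/2468390/863 = -5057*863/2468390 = -4364191/2468390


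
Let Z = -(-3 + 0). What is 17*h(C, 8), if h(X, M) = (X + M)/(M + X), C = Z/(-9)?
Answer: 17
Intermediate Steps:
Z = 3 (Z = -1*(-3) = 3)
C = -1/3 (C = 3/(-9) = 3*(-1/9) = -1/3 ≈ -0.33333)
h(X, M) = 1 (h(X, M) = (M + X)/(M + X) = 1)
17*h(C, 8) = 17*1 = 17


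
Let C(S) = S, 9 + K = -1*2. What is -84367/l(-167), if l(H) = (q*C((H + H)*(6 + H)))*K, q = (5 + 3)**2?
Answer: 84367/37856896 ≈ 0.0022286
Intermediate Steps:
K = -11 (K = -9 - 1*2 = -9 - 2 = -11)
q = 64 (q = 8**2 = 64)
l(H) = -1408*H*(6 + H) (l(H) = (64*((H + H)*(6 + H)))*(-11) = (64*((2*H)*(6 + H)))*(-11) = (64*(2*H*(6 + H)))*(-11) = (128*H*(6 + H))*(-11) = -1408*H*(6 + H))
-84367/l(-167) = -84367*1/(235136*(6 - 167)) = -84367/((-1408*(-167)*(-161))) = -84367/(-37856896) = -84367*(-1/37856896) = 84367/37856896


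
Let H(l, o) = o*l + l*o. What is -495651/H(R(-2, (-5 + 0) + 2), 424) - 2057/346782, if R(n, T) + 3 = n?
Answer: 85937061701/735177840 ≈ 116.89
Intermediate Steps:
R(n, T) = -3 + n
H(l, o) = 2*l*o (H(l, o) = l*o + l*o = 2*l*o)
-495651/H(R(-2, (-5 + 0) + 2), 424) - 2057/346782 = -495651*1/(848*(-3 - 2)) - 2057/346782 = -495651/(2*(-5)*424) - 2057*1/346782 = -495651/(-4240) - 2057/346782 = -495651*(-1/4240) - 2057/346782 = 495651/4240 - 2057/346782 = 85937061701/735177840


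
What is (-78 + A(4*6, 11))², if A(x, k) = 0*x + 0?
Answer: 6084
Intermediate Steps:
A(x, k) = 0 (A(x, k) = 0 + 0 = 0)
(-78 + A(4*6, 11))² = (-78 + 0)² = (-78)² = 6084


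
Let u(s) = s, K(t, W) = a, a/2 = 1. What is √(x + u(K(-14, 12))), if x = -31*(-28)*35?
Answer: √30382 ≈ 174.30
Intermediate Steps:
x = 30380 (x = 868*35 = 30380)
a = 2 (a = 2*1 = 2)
K(t, W) = 2
√(x + u(K(-14, 12))) = √(30380 + 2) = √30382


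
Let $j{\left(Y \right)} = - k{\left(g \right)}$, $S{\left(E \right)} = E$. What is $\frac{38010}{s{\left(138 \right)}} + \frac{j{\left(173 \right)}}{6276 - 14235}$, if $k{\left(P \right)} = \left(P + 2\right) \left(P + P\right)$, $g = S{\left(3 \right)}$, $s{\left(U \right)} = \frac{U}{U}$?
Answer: $\frac{100840540}{2653} \approx 38010.0$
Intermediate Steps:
$s{\left(U \right)} = 1$
$g = 3$
$k{\left(P \right)} = 2 P \left(2 + P\right)$ ($k{\left(P \right)} = \left(2 + P\right) 2 P = 2 P \left(2 + P\right)$)
$j{\left(Y \right)} = -30$ ($j{\left(Y \right)} = - 2 \cdot 3 \left(2 + 3\right) = - 2 \cdot 3 \cdot 5 = \left(-1\right) 30 = -30$)
$\frac{38010}{s{\left(138 \right)}} + \frac{j{\left(173 \right)}}{6276 - 14235} = \frac{38010}{1} - \frac{30}{6276 - 14235} = 38010 \cdot 1 - \frac{30}{-7959} = 38010 - - \frac{10}{2653} = 38010 + \frac{10}{2653} = \frac{100840540}{2653}$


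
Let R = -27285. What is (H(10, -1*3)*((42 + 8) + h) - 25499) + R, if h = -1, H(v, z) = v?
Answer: -52294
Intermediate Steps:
(H(10, -1*3)*((42 + 8) + h) - 25499) + R = (10*((42 + 8) - 1) - 25499) - 27285 = (10*(50 - 1) - 25499) - 27285 = (10*49 - 25499) - 27285 = (490 - 25499) - 27285 = -25009 - 27285 = -52294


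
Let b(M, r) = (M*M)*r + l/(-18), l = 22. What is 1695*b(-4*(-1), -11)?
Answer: -901175/3 ≈ -3.0039e+5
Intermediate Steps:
b(M, r) = -11/9 + r*M² (b(M, r) = (M*M)*r + 22/(-18) = M²*r + 22*(-1/18) = r*M² - 11/9 = -11/9 + r*M²)
1695*b(-4*(-1), -11) = 1695*(-11/9 - 11*(-4*(-1))²) = 1695*(-11/9 - 11*4²) = 1695*(-11/9 - 11*16) = 1695*(-11/9 - 176) = 1695*(-1595/9) = -901175/3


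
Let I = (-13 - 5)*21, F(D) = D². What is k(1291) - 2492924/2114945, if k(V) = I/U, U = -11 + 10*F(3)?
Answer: -142341458/23868665 ≈ -5.9635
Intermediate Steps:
I = -378 (I = -18*21 = -378)
U = 79 (U = -11 + 10*3² = -11 + 10*9 = -11 + 90 = 79)
k(V) = -378/79
k(1291) - 2492924/2114945 = -378/79 - 2492924/2114945 = -378/79 - 2492924*1/2114945 = -378/79 - 356132/302135 = -142341458/23868665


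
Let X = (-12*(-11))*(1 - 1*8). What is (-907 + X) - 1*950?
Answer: -2781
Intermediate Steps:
X = -924 (X = 132*(1 - 8) = 132*(-7) = -924)
(-907 + X) - 1*950 = (-907 - 924) - 1*950 = -1831 - 950 = -2781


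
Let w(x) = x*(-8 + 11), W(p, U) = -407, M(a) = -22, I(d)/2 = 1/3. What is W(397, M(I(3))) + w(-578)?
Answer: -2141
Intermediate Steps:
I(d) = ⅔ (I(d) = 2/3 = 2*(⅓) = ⅔)
w(x) = 3*x (w(x) = x*3 = 3*x)
W(397, M(I(3))) + w(-578) = -407 + 3*(-578) = -407 - 1734 = -2141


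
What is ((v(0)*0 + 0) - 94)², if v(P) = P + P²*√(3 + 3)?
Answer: 8836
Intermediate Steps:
v(P) = P + √6*P² (v(P) = P + P²*√6 = P + √6*P²)
((v(0)*0 + 0) - 94)² = (((0*(1 + 0*√6))*0 + 0) - 94)² = (((0*(1 + 0))*0 + 0) - 94)² = (((0*1)*0 + 0) - 94)² = ((0*0 + 0) - 94)² = ((0 + 0) - 94)² = (0 - 94)² = (-94)² = 8836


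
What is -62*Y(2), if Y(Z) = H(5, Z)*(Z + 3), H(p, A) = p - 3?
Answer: -620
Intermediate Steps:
H(p, A) = -3 + p
Y(Z) = 6 + 2*Z (Y(Z) = (-3 + 5)*(Z + 3) = 2*(3 + Z) = 6 + 2*Z)
-62*Y(2) = -62*(6 + 2*2) = -62*(6 + 4) = -62*10 = -620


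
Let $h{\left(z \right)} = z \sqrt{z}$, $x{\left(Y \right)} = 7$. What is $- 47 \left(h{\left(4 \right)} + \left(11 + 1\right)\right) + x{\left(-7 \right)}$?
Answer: $-933$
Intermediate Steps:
$h{\left(z \right)} = z^{\frac{3}{2}}$
$- 47 \left(h{\left(4 \right)} + \left(11 + 1\right)\right) + x{\left(-7 \right)} = - 47 \left(4^{\frac{3}{2}} + \left(11 + 1\right)\right) + 7 = - 47 \left(8 + 12\right) + 7 = \left(-47\right) 20 + 7 = -940 + 7 = -933$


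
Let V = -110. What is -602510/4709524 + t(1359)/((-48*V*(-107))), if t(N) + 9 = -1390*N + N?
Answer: 35623275101/11086219496 ≈ 3.2133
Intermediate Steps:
t(N) = -9 - 1389*N (t(N) = -9 + (-1390*N + N) = -9 - 1389*N)
-602510/4709524 + t(1359)/((-48*V*(-107))) = -602510/4709524 + (-9 - 1389*1359)/((-48*(-110)*(-107))) = -602510*1/4709524 + (-9 - 1887651)/((5280*(-107))) = -301255/2354762 - 1887660/(-564960) = -301255/2354762 - 1887660*(-1/564960) = -301255/2354762 + 31461/9416 = 35623275101/11086219496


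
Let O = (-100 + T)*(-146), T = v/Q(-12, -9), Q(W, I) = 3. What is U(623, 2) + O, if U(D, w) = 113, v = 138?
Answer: 7997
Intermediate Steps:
T = 46 (T = 138/3 = 138*(⅓) = 46)
O = 7884 (O = (-100 + 46)*(-146) = -54*(-146) = 7884)
U(623, 2) + O = 113 + 7884 = 7997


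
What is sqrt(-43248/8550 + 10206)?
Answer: sqrt(828571494)/285 ≈ 101.00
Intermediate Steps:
sqrt(-43248/8550 + 10206) = sqrt(-43248*1/8550 + 10206) = sqrt(-7208/1425 + 10206) = sqrt(14536342/1425) = sqrt(828571494)/285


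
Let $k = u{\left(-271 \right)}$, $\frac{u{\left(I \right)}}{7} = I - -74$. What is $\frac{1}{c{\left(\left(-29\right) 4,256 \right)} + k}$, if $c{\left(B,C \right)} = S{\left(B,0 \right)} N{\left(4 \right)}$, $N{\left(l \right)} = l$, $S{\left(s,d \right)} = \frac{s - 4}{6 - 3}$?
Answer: $- \frac{1}{1539} \approx -0.00064977$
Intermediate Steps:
$S{\left(s,d \right)} = - \frac{4}{3} + \frac{s}{3}$ ($S{\left(s,d \right)} = \frac{-4 + s}{3} = \left(-4 + s\right) \frac{1}{3} = - \frac{4}{3} + \frac{s}{3}$)
$c{\left(B,C \right)} = - \frac{16}{3} + \frac{4 B}{3}$ ($c{\left(B,C \right)} = \left(- \frac{4}{3} + \frac{B}{3}\right) 4 = - \frac{16}{3} + \frac{4 B}{3}$)
$u{\left(I \right)} = 518 + 7 I$ ($u{\left(I \right)} = 7 \left(I - -74\right) = 7 \left(I + 74\right) = 7 \left(74 + I\right) = 518 + 7 I$)
$k = -1379$ ($k = 518 + 7 \left(-271\right) = 518 - 1897 = -1379$)
$\frac{1}{c{\left(\left(-29\right) 4,256 \right)} + k} = \frac{1}{\left(- \frac{16}{3} + \frac{4 \left(\left(-29\right) 4\right)}{3}\right) - 1379} = \frac{1}{\left(- \frac{16}{3} + \frac{4}{3} \left(-116\right)\right) - 1379} = \frac{1}{\left(- \frac{16}{3} - \frac{464}{3}\right) - 1379} = \frac{1}{-160 - 1379} = \frac{1}{-1539} = - \frac{1}{1539}$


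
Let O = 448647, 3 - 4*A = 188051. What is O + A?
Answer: 401635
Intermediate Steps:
A = -47012 (A = ¾ - ¼*188051 = ¾ - 188051/4 = -47012)
O + A = 448647 - 47012 = 401635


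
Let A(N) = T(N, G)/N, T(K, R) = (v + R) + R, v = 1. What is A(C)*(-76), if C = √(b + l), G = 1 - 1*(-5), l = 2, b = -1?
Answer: -988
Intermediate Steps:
G = 6 (G = 1 + 5 = 6)
C = 1 (C = √(-1 + 2) = √1 = 1)
T(K, R) = 1 + 2*R (T(K, R) = (1 + R) + R = 1 + 2*R)
A(N) = 13/N (A(N) = (1 + 2*6)/N = (1 + 12)/N = 13/N)
A(C)*(-76) = (13/1)*(-76) = (13*1)*(-76) = 13*(-76) = -988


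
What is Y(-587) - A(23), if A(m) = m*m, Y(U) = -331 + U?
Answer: -1447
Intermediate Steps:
A(m) = m²
Y(-587) - A(23) = (-331 - 587) - 1*23² = -918 - 1*529 = -918 - 529 = -1447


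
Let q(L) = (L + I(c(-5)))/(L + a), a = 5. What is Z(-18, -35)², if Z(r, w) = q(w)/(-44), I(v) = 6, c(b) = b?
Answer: 841/1742400 ≈ 0.00048267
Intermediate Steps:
q(L) = (6 + L)/(5 + L) (q(L) = (L + 6)/(L + 5) = (6 + L)/(5 + L))
Z(r, w) = -(6 + w)/(44*(5 + w)) (Z(r, w) = ((6 + w)/(5 + w))/(-44) = ((6 + w)/(5 + w))*(-1/44) = -(6 + w)/(44*(5 + w)))
Z(-18, -35)² = ((-6 - 1*(-35))/(44*(5 - 35)))² = ((1/44)*(-6 + 35)/(-30))² = ((1/44)*(-1/30)*29)² = (-29/1320)² = 841/1742400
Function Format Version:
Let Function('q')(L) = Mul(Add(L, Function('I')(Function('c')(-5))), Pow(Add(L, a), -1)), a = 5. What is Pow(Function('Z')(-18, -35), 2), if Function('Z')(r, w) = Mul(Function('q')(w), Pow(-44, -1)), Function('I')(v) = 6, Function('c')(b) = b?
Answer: Rational(841, 1742400) ≈ 0.00048267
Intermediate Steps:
Function('q')(L) = Mul(Pow(Add(5, L), -1), Add(6, L)) (Function('q')(L) = Mul(Add(L, 6), Pow(Add(L, 5), -1)) = Mul(Add(6, L), Pow(Add(5, L), -1)) = Mul(Pow(Add(5, L), -1), Add(6, L)))
Function('Z')(r, w) = Mul(Rational(-1, 44), Pow(Add(5, w), -1), Add(6, w)) (Function('Z')(r, w) = Mul(Mul(Pow(Add(5, w), -1), Add(6, w)), Pow(-44, -1)) = Mul(Mul(Pow(Add(5, w), -1), Add(6, w)), Rational(-1, 44)) = Mul(Rational(-1, 44), Pow(Add(5, w), -1), Add(6, w)))
Pow(Function('Z')(-18, -35), 2) = Pow(Mul(Rational(1, 44), Pow(Add(5, -35), -1), Add(-6, Mul(-1, -35))), 2) = Pow(Mul(Rational(1, 44), Pow(-30, -1), Add(-6, 35)), 2) = Pow(Mul(Rational(1, 44), Rational(-1, 30), 29), 2) = Pow(Rational(-29, 1320), 2) = Rational(841, 1742400)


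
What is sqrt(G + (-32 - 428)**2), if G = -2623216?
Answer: 4*I*sqrt(150726) ≈ 1552.9*I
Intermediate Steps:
sqrt(G + (-32 - 428)**2) = sqrt(-2623216 + (-32 - 428)**2) = sqrt(-2623216 + (-460)**2) = sqrt(-2623216 + 211600) = sqrt(-2411616) = 4*I*sqrt(150726)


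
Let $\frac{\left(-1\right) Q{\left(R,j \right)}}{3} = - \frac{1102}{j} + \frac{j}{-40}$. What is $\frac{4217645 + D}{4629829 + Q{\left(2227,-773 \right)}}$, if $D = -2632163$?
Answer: $\frac{49023103440}{143152387853} \approx 0.34245$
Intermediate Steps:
$Q{\left(R,j \right)} = \frac{3306}{j} + \frac{3 j}{40}$ ($Q{\left(R,j \right)} = - 3 \left(- \frac{1102}{j} + \frac{j}{-40}\right) = - 3 \left(- \frac{1102}{j} + j \left(- \frac{1}{40}\right)\right) = - 3 \left(- \frac{1102}{j} - \frac{j}{40}\right) = \frac{3306}{j} + \frac{3 j}{40}$)
$\frac{4217645 + D}{4629829 + Q{\left(2227,-773 \right)}} = \frac{4217645 - 2632163}{4629829 + \left(\frac{3306}{-773} + \frac{3}{40} \left(-773\right)\right)} = \frac{1585482}{4629829 + \left(3306 \left(- \frac{1}{773}\right) - \frac{2319}{40}\right)} = \frac{1585482}{4629829 - \frac{1924827}{30920}} = \frac{1585482}{\frac{143152387853}{30920}} = 1585482 \cdot \frac{30920}{143152387853} = \frac{49023103440}{143152387853}$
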